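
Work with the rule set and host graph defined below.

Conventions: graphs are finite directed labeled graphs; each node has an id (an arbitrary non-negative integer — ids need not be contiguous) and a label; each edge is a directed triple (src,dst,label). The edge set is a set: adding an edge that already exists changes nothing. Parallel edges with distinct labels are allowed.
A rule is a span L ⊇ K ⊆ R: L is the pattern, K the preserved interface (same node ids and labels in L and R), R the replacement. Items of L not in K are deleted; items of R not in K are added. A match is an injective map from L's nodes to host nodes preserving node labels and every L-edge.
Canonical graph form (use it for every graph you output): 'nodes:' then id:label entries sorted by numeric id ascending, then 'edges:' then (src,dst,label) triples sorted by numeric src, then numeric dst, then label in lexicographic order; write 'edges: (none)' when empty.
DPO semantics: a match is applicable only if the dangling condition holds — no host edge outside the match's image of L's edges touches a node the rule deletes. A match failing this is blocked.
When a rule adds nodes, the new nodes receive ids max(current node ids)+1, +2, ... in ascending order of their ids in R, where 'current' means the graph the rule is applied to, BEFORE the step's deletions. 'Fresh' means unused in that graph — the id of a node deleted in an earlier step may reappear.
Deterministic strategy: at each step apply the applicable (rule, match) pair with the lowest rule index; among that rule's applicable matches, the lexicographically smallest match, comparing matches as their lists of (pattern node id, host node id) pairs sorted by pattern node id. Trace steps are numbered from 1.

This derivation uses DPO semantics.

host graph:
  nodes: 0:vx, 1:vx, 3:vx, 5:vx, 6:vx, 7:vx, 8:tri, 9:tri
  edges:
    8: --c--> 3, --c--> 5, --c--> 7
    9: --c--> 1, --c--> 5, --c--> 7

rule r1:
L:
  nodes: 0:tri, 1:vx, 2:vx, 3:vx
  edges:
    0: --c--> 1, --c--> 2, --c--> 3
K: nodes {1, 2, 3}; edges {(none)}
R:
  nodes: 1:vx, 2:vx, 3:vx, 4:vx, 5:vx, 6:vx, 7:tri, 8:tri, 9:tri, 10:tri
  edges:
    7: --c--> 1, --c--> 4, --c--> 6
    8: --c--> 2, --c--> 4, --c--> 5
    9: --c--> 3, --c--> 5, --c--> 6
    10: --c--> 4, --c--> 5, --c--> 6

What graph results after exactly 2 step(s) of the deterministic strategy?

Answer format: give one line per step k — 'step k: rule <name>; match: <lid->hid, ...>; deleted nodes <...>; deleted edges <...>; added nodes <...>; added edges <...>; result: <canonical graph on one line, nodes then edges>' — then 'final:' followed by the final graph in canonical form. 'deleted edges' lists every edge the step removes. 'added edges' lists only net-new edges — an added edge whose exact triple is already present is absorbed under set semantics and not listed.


step 1: rule r1; match: 0->8, 1->3, 2->5, 3->7; deleted nodes 8; deleted edges (8,3,c); (8,5,c); (8,7,c); added nodes 10, 11, 12, 13, 14, 15, 16; added edges (13,3,c); (13,10,c); (13,12,c); (14,5,c); (14,10,c); (14,11,c); (15,7,c); (15,11,c); (15,12,c); (16,10,c); (16,11,c); (16,12,c); result: nodes: 0:vx, 1:vx, 3:vx, 5:vx, 6:vx, 7:vx, 9:tri, 10:vx, 11:vx, 12:vx, 13:tri, 14:tri, 15:tri, 16:tri edges: (9,1,c); (9,5,c); (9,7,c); (13,3,c); (13,10,c); (13,12,c); (14,5,c); (14,10,c); (14,11,c); (15,7,c); (15,11,c); (15,12,c); (16,10,c); (16,11,c); (16,12,c)
step 2: rule r1; match: 0->9, 1->1, 2->5, 3->7; deleted nodes 9; deleted edges (9,1,c); (9,5,c); (9,7,c); added nodes 17, 18, 19, 20, 21, 22, 23; added edges (20,1,c); (20,17,c); (20,19,c); (21,5,c); (21,17,c); (21,18,c); (22,7,c); (22,18,c); (22,19,c); (23,17,c); (23,18,c); (23,19,c); result: nodes: 0:vx, 1:vx, 3:vx, 5:vx, 6:vx, 7:vx, 10:vx, 11:vx, 12:vx, 13:tri, 14:tri, 15:tri, 16:tri, 17:vx, 18:vx, 19:vx, 20:tri, 21:tri, 22:tri, 23:tri edges: (13,3,c); (13,10,c); (13,12,c); (14,5,c); (14,10,c); (14,11,c); (15,7,c); (15,11,c); (15,12,c); (16,10,c); (16,11,c); (16,12,c); (20,1,c); (20,17,c); (20,19,c); (21,5,c); (21,17,c); (21,18,c); (22,7,c); (22,18,c); (22,19,c); (23,17,c); (23,18,c); (23,19,c)
final:
nodes: 0:vx, 1:vx, 3:vx, 5:vx, 6:vx, 7:vx, 10:vx, 11:vx, 12:vx, 13:tri, 14:tri, 15:tri, 16:tri, 17:vx, 18:vx, 19:vx, 20:tri, 21:tri, 22:tri, 23:tri
edges: (13,3,c); (13,10,c); (13,12,c); (14,5,c); (14,10,c); (14,11,c); (15,7,c); (15,11,c); (15,12,c); (16,10,c); (16,11,c); (16,12,c); (20,1,c); (20,17,c); (20,19,c); (21,5,c); (21,17,c); (21,18,c); (22,7,c); (22,18,c); (22,19,c); (23,17,c); (23,18,c); (23,19,c)


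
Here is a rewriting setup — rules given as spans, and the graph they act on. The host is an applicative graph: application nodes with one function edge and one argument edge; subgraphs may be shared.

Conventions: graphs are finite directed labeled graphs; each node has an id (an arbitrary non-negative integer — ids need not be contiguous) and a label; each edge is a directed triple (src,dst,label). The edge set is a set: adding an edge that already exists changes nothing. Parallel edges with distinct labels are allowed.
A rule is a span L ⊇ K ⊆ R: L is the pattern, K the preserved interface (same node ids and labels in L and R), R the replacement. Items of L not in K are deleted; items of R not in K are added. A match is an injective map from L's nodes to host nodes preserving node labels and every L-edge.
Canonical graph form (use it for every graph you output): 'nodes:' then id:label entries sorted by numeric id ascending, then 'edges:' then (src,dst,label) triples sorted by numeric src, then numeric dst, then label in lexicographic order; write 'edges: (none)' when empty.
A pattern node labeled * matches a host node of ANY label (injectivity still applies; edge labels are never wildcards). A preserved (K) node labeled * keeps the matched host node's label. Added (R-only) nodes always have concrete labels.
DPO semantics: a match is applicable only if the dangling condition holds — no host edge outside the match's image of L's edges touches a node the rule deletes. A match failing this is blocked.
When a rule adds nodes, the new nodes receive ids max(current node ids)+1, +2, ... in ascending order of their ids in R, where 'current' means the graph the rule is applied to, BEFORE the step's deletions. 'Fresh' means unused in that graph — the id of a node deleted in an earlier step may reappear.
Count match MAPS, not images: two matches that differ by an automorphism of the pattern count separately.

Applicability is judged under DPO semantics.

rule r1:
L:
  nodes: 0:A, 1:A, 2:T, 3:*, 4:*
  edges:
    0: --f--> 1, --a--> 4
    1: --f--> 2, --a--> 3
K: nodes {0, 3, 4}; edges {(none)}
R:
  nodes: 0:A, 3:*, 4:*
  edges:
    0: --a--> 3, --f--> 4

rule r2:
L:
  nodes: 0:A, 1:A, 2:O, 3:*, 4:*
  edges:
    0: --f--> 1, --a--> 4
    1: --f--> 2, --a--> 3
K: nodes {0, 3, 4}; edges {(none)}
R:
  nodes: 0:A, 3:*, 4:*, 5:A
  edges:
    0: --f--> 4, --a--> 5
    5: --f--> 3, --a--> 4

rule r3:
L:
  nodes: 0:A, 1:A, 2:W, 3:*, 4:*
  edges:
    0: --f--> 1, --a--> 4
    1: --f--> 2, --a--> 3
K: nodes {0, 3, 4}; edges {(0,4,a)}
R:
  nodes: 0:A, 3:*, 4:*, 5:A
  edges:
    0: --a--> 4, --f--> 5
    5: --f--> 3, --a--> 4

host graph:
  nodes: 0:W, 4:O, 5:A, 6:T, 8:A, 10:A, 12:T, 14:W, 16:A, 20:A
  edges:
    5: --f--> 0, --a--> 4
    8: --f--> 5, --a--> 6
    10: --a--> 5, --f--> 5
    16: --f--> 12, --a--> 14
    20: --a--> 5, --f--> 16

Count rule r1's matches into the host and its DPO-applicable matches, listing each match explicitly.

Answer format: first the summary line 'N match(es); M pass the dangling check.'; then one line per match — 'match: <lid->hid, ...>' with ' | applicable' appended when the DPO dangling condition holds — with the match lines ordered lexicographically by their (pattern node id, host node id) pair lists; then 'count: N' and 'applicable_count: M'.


1 match(es); 1 pass the dangling check.
match: 0->20, 1->16, 2->12, 3->14, 4->5 | applicable
count: 1
applicable_count: 1


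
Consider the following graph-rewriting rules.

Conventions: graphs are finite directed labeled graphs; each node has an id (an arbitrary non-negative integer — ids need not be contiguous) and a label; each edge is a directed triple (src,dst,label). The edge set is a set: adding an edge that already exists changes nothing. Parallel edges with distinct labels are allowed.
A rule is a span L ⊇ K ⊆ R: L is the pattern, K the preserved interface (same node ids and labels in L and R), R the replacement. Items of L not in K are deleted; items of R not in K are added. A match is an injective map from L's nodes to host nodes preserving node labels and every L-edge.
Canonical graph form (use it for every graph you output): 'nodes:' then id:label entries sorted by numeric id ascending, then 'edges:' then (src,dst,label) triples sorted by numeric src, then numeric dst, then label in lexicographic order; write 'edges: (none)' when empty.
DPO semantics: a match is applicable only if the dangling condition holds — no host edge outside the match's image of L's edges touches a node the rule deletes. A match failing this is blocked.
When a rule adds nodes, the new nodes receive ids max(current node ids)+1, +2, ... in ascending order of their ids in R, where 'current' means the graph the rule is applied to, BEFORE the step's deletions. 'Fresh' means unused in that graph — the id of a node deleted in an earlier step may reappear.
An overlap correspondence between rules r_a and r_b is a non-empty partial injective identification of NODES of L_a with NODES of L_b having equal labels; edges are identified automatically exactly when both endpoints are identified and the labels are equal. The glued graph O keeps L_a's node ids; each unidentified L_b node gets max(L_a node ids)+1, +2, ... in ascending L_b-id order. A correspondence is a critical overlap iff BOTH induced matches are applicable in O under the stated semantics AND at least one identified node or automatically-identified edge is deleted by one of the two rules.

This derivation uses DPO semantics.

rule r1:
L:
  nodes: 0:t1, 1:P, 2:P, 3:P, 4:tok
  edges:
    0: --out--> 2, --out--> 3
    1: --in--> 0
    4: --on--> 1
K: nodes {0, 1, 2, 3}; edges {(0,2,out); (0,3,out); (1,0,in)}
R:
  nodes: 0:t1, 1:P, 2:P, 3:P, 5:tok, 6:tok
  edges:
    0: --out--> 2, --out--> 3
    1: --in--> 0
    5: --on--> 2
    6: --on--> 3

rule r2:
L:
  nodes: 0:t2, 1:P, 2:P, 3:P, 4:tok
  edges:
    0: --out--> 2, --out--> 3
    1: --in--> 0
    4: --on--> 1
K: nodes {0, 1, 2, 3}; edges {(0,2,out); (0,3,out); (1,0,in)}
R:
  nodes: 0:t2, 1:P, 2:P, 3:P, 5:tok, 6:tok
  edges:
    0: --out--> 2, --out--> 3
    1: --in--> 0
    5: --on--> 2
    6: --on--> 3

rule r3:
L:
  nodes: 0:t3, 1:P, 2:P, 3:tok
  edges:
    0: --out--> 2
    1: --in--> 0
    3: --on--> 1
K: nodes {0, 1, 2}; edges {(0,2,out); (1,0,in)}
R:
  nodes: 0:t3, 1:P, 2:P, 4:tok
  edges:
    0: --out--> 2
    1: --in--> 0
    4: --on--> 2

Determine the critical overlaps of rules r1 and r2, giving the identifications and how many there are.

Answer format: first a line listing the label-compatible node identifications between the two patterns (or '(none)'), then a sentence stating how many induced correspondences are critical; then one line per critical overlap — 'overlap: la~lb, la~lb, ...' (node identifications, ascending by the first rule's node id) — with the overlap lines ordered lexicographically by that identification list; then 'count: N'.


label-compatible node identifications between L(r1) and L(r2): 1~1, 1~2, 1~3, 2~1, 2~2, 2~3, 3~1, 3~2, 3~3, 4~4
7 of the induced correspondences are critical overlaps of r1 and r2.
overlap: 1~1, 2~2, 3~3, 4~4
overlap: 1~1, 2~2, 4~4
overlap: 1~1, 2~3, 3~2, 4~4
overlap: 1~1, 2~3, 4~4
overlap: 1~1, 3~2, 4~4
overlap: 1~1, 3~3, 4~4
overlap: 1~1, 4~4
count: 7


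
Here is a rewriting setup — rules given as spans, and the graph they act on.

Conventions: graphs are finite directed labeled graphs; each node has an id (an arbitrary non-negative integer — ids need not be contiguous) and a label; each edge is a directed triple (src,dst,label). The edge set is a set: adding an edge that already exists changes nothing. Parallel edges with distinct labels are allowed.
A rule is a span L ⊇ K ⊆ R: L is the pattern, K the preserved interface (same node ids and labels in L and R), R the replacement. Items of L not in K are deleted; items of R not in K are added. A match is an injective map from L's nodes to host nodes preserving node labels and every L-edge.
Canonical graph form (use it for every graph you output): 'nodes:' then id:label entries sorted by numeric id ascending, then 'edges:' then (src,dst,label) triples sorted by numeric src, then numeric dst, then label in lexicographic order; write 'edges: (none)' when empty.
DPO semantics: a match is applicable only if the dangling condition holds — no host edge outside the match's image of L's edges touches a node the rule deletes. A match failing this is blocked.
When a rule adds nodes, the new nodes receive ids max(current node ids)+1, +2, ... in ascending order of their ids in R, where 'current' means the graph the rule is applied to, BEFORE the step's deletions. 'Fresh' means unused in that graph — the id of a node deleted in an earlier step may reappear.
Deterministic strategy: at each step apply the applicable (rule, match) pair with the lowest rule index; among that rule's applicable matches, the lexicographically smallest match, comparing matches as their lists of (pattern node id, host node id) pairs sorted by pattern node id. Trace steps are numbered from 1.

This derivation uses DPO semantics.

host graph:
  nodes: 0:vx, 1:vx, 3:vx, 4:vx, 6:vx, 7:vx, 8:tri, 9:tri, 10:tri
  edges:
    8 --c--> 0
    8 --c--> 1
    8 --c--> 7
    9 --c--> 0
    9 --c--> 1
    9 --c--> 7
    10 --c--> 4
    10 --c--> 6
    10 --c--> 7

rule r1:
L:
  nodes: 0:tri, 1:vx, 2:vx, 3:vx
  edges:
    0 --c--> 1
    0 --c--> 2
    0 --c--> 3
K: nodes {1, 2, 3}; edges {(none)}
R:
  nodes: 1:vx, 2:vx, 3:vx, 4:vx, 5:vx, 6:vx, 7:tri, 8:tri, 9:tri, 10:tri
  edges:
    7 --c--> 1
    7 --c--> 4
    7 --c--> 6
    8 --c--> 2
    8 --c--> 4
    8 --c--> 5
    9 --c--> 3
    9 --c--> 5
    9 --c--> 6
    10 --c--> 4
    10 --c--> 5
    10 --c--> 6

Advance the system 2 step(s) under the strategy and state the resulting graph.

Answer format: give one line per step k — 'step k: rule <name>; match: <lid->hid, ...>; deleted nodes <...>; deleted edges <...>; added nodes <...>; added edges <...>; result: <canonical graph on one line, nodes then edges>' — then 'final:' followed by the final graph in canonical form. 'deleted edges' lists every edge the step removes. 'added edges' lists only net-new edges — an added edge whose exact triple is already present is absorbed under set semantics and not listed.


step 1: rule r1; match: 0->8, 1->0, 2->1, 3->7; deleted nodes 8; deleted edges (8,0,c); (8,1,c); (8,7,c); added nodes 11, 12, 13, 14, 15, 16, 17; added edges (14,0,c); (14,11,c); (14,13,c); (15,1,c); (15,11,c); (15,12,c); (16,7,c); (16,12,c); (16,13,c); (17,11,c); (17,12,c); (17,13,c); result: nodes: 0:vx, 1:vx, 3:vx, 4:vx, 6:vx, 7:vx, 9:tri, 10:tri, 11:vx, 12:vx, 13:vx, 14:tri, 15:tri, 16:tri, 17:tri edges: (9,0,c); (9,1,c); (9,7,c); (10,4,c); (10,6,c); (10,7,c); (14,0,c); (14,11,c); (14,13,c); (15,1,c); (15,11,c); (15,12,c); (16,7,c); (16,12,c); (16,13,c); (17,11,c); (17,12,c); (17,13,c)
step 2: rule r1; match: 0->9, 1->0, 2->1, 3->7; deleted nodes 9; deleted edges (9,0,c); (9,1,c); (9,7,c); added nodes 18, 19, 20, 21, 22, 23, 24; added edges (21,0,c); (21,18,c); (21,20,c); (22,1,c); (22,18,c); (22,19,c); (23,7,c); (23,19,c); (23,20,c); (24,18,c); (24,19,c); (24,20,c); result: nodes: 0:vx, 1:vx, 3:vx, 4:vx, 6:vx, 7:vx, 10:tri, 11:vx, 12:vx, 13:vx, 14:tri, 15:tri, 16:tri, 17:tri, 18:vx, 19:vx, 20:vx, 21:tri, 22:tri, 23:tri, 24:tri edges: (10,4,c); (10,6,c); (10,7,c); (14,0,c); (14,11,c); (14,13,c); (15,1,c); (15,11,c); (15,12,c); (16,7,c); (16,12,c); (16,13,c); (17,11,c); (17,12,c); (17,13,c); (21,0,c); (21,18,c); (21,20,c); (22,1,c); (22,18,c); (22,19,c); (23,7,c); (23,19,c); (23,20,c); (24,18,c); (24,19,c); (24,20,c)
final:
nodes: 0:vx, 1:vx, 3:vx, 4:vx, 6:vx, 7:vx, 10:tri, 11:vx, 12:vx, 13:vx, 14:tri, 15:tri, 16:tri, 17:tri, 18:vx, 19:vx, 20:vx, 21:tri, 22:tri, 23:tri, 24:tri
edges: (10,4,c); (10,6,c); (10,7,c); (14,0,c); (14,11,c); (14,13,c); (15,1,c); (15,11,c); (15,12,c); (16,7,c); (16,12,c); (16,13,c); (17,11,c); (17,12,c); (17,13,c); (21,0,c); (21,18,c); (21,20,c); (22,1,c); (22,18,c); (22,19,c); (23,7,c); (23,19,c); (23,20,c); (24,18,c); (24,19,c); (24,20,c)


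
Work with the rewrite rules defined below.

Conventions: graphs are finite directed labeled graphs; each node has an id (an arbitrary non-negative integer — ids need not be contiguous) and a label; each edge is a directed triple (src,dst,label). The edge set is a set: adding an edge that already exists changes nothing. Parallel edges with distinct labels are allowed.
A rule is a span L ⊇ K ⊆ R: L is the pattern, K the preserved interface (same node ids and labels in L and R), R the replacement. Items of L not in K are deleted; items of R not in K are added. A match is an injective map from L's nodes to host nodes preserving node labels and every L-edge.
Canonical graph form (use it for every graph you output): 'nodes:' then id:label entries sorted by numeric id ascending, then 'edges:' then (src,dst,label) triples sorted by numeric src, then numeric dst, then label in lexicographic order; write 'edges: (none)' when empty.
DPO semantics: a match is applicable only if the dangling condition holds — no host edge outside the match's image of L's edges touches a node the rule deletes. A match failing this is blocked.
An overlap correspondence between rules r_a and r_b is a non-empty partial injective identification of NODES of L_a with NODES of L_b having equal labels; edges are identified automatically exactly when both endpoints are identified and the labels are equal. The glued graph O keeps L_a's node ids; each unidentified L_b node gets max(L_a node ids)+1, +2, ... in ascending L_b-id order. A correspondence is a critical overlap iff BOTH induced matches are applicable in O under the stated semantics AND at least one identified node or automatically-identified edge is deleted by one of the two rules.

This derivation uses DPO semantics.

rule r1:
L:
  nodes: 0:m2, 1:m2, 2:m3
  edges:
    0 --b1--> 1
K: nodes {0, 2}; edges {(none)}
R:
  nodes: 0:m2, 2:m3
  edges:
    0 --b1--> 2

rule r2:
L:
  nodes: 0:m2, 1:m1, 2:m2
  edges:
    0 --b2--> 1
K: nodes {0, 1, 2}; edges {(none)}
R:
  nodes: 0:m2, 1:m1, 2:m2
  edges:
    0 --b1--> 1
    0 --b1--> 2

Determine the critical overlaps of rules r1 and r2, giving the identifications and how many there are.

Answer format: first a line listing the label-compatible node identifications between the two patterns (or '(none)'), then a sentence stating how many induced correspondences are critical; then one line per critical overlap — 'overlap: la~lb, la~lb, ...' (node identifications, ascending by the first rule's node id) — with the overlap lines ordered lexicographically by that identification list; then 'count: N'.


label-compatible node identifications between L(r1) and L(r2): 0~0, 0~2, 1~0, 1~2
2 of the induced correspondences are critical overlaps of r1 and r2.
overlap: 0~0, 1~2
overlap: 1~2
count: 2


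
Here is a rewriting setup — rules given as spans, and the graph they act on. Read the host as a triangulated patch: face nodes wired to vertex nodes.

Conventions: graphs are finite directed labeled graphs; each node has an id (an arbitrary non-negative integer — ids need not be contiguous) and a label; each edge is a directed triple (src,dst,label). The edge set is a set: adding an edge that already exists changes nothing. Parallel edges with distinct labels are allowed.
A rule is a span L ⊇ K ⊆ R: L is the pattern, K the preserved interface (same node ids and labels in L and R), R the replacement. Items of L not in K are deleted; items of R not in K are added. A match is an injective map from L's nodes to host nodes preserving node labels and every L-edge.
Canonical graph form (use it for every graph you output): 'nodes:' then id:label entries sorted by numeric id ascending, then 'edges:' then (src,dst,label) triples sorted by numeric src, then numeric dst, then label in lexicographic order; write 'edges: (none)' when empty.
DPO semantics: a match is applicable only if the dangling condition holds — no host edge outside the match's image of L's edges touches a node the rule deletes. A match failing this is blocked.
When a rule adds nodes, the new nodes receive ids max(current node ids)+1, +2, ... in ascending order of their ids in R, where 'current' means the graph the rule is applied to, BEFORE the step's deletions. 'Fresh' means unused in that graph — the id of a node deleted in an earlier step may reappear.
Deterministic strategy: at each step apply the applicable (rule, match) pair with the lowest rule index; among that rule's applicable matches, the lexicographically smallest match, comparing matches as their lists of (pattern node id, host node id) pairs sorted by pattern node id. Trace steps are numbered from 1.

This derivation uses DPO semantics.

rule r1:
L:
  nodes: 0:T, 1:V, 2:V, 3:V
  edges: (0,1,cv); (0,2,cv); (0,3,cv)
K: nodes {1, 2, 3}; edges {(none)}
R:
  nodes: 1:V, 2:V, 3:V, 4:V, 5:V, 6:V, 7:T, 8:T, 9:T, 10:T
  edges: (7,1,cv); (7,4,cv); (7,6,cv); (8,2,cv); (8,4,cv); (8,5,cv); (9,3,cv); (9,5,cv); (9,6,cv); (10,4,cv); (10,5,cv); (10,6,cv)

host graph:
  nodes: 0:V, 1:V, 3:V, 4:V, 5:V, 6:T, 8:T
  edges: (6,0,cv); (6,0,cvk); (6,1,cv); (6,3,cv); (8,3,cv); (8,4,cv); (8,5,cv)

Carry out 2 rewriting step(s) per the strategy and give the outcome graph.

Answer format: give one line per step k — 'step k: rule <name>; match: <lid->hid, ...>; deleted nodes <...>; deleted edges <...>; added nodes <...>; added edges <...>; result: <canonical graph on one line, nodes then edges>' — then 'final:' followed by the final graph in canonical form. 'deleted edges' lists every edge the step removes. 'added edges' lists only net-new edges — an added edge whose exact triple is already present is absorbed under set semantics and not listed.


step 1: rule r1; match: 0->8, 1->3, 2->4, 3->5; deleted nodes 8; deleted edges (8,3,cv); (8,4,cv); (8,5,cv); added nodes 9, 10, 11, 12, 13, 14, 15; added edges (12,3,cv); (12,9,cv); (12,11,cv); (13,4,cv); (13,9,cv); (13,10,cv); (14,5,cv); (14,10,cv); (14,11,cv); (15,9,cv); (15,10,cv); (15,11,cv); result: nodes: 0:V, 1:V, 3:V, 4:V, 5:V, 6:T, 9:V, 10:V, 11:V, 12:T, 13:T, 14:T, 15:T edges: (6,0,cv); (6,0,cvk); (6,1,cv); (6,3,cv); (12,3,cv); (12,9,cv); (12,11,cv); (13,4,cv); (13,9,cv); (13,10,cv); (14,5,cv); (14,10,cv); (14,11,cv); (15,9,cv); (15,10,cv); (15,11,cv)
step 2: rule r1; match: 0->12, 1->3, 2->9, 3->11; deleted nodes 12; deleted edges (12,3,cv); (12,9,cv); (12,11,cv); added nodes 16, 17, 18, 19, 20, 21, 22; added edges (19,3,cv); (19,16,cv); (19,18,cv); (20,9,cv); (20,16,cv); (20,17,cv); (21,11,cv); (21,17,cv); (21,18,cv); (22,16,cv); (22,17,cv); (22,18,cv); result: nodes: 0:V, 1:V, 3:V, 4:V, 5:V, 6:T, 9:V, 10:V, 11:V, 13:T, 14:T, 15:T, 16:V, 17:V, 18:V, 19:T, 20:T, 21:T, 22:T edges: (6,0,cv); (6,0,cvk); (6,1,cv); (6,3,cv); (13,4,cv); (13,9,cv); (13,10,cv); (14,5,cv); (14,10,cv); (14,11,cv); (15,9,cv); (15,10,cv); (15,11,cv); (19,3,cv); (19,16,cv); (19,18,cv); (20,9,cv); (20,16,cv); (20,17,cv); (21,11,cv); (21,17,cv); (21,18,cv); (22,16,cv); (22,17,cv); (22,18,cv)
final:
nodes: 0:V, 1:V, 3:V, 4:V, 5:V, 6:T, 9:V, 10:V, 11:V, 13:T, 14:T, 15:T, 16:V, 17:V, 18:V, 19:T, 20:T, 21:T, 22:T
edges: (6,0,cv); (6,0,cvk); (6,1,cv); (6,3,cv); (13,4,cv); (13,9,cv); (13,10,cv); (14,5,cv); (14,10,cv); (14,11,cv); (15,9,cv); (15,10,cv); (15,11,cv); (19,3,cv); (19,16,cv); (19,18,cv); (20,9,cv); (20,16,cv); (20,17,cv); (21,11,cv); (21,17,cv); (21,18,cv); (22,16,cv); (22,17,cv); (22,18,cv)


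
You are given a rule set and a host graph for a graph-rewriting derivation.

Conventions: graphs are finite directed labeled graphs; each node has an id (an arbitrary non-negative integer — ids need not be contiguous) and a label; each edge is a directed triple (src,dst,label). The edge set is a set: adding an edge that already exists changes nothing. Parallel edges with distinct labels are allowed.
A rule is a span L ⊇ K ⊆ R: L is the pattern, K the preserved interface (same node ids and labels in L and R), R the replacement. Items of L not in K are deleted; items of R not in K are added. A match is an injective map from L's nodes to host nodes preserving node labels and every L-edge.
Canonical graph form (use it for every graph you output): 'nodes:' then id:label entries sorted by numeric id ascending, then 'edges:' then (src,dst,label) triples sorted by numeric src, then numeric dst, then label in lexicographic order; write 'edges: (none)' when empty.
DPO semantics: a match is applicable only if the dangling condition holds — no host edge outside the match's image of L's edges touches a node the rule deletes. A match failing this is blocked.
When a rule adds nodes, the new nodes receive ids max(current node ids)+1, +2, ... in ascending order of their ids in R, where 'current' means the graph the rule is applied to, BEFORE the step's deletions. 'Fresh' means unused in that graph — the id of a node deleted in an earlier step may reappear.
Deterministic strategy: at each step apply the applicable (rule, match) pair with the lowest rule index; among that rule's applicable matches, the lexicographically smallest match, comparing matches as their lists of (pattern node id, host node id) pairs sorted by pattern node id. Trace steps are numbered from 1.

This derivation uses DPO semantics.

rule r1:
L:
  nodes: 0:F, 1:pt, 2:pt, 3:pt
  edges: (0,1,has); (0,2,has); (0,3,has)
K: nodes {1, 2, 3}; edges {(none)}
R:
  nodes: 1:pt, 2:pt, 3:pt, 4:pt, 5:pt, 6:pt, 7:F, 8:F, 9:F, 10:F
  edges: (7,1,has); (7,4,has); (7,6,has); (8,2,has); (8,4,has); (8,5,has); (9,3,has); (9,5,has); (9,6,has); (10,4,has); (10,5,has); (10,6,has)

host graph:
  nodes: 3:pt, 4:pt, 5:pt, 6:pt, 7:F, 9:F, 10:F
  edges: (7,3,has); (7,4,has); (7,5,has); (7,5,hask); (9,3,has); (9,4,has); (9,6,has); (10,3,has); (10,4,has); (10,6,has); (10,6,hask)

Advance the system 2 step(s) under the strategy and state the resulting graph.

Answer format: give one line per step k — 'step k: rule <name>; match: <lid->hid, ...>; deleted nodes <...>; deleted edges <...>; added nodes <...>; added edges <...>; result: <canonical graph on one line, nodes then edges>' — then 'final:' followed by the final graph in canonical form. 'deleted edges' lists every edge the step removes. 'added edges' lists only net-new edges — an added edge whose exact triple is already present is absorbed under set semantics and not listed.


step 1: rule r1; match: 0->9, 1->3, 2->4, 3->6; deleted nodes 9; deleted edges (9,3,has); (9,4,has); (9,6,has); added nodes 11, 12, 13, 14, 15, 16, 17; added edges (14,3,has); (14,11,has); (14,13,has); (15,4,has); (15,11,has); (15,12,has); (16,6,has); (16,12,has); (16,13,has); (17,11,has); (17,12,has); (17,13,has); result: nodes: 3:pt, 4:pt, 5:pt, 6:pt, 7:F, 10:F, 11:pt, 12:pt, 13:pt, 14:F, 15:F, 16:F, 17:F edges: (7,3,has); (7,4,has); (7,5,has); (7,5,hask); (10,3,has); (10,4,has); (10,6,has); (10,6,hask); (14,3,has); (14,11,has); (14,13,has); (15,4,has); (15,11,has); (15,12,has); (16,6,has); (16,12,has); (16,13,has); (17,11,has); (17,12,has); (17,13,has)
step 2: rule r1; match: 0->14, 1->3, 2->11, 3->13; deleted nodes 14; deleted edges (14,3,has); (14,11,has); (14,13,has); added nodes 18, 19, 20, 21, 22, 23, 24; added edges (21,3,has); (21,18,has); (21,20,has); (22,11,has); (22,18,has); (22,19,has); (23,13,has); (23,19,has); (23,20,has); (24,18,has); (24,19,has); (24,20,has); result: nodes: 3:pt, 4:pt, 5:pt, 6:pt, 7:F, 10:F, 11:pt, 12:pt, 13:pt, 15:F, 16:F, 17:F, 18:pt, 19:pt, 20:pt, 21:F, 22:F, 23:F, 24:F edges: (7,3,has); (7,4,has); (7,5,has); (7,5,hask); (10,3,has); (10,4,has); (10,6,has); (10,6,hask); (15,4,has); (15,11,has); (15,12,has); (16,6,has); (16,12,has); (16,13,has); (17,11,has); (17,12,has); (17,13,has); (21,3,has); (21,18,has); (21,20,has); (22,11,has); (22,18,has); (22,19,has); (23,13,has); (23,19,has); (23,20,has); (24,18,has); (24,19,has); (24,20,has)
final:
nodes: 3:pt, 4:pt, 5:pt, 6:pt, 7:F, 10:F, 11:pt, 12:pt, 13:pt, 15:F, 16:F, 17:F, 18:pt, 19:pt, 20:pt, 21:F, 22:F, 23:F, 24:F
edges: (7,3,has); (7,4,has); (7,5,has); (7,5,hask); (10,3,has); (10,4,has); (10,6,has); (10,6,hask); (15,4,has); (15,11,has); (15,12,has); (16,6,has); (16,12,has); (16,13,has); (17,11,has); (17,12,has); (17,13,has); (21,3,has); (21,18,has); (21,20,has); (22,11,has); (22,18,has); (22,19,has); (23,13,has); (23,19,has); (23,20,has); (24,18,has); (24,19,has); (24,20,has)


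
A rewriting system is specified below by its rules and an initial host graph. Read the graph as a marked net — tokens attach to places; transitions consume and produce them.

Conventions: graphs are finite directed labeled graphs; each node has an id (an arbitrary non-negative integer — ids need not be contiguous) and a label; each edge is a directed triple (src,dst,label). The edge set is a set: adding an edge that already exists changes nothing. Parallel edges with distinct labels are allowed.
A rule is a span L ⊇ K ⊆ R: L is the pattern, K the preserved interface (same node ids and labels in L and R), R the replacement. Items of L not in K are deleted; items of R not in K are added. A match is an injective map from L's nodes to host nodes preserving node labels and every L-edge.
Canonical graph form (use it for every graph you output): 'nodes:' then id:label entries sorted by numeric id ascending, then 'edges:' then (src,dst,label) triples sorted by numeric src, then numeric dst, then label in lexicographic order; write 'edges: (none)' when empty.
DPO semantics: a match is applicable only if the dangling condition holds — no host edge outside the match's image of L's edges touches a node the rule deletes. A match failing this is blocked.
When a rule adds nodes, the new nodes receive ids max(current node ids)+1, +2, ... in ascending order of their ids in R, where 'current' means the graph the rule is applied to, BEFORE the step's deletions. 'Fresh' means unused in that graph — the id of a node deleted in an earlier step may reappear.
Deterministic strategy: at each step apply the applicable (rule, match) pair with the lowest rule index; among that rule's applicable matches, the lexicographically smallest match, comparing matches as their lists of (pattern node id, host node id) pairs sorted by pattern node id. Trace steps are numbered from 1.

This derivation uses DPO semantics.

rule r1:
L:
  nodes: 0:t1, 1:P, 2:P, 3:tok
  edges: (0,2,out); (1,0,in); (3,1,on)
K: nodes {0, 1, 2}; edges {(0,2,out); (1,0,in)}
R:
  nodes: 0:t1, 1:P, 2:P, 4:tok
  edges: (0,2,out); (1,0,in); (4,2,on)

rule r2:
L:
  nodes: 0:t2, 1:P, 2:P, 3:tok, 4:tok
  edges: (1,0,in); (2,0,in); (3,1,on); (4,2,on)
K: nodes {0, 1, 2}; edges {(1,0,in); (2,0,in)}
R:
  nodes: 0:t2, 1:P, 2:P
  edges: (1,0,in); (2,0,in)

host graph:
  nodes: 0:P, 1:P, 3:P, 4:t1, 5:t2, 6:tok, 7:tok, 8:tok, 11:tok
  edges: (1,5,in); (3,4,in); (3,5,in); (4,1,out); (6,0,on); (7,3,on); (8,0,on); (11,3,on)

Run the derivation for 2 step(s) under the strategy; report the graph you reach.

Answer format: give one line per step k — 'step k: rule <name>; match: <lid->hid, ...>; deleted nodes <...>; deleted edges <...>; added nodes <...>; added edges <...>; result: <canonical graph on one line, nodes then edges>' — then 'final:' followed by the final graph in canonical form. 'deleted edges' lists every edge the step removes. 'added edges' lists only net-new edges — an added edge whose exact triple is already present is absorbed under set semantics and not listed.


step 1: rule r1; match: 0->4, 1->3, 2->1, 3->7; deleted nodes 7; deleted edges (7,3,on); added nodes 12; added edges (12,1,on); result: nodes: 0:P, 1:P, 3:P, 4:t1, 5:t2, 6:tok, 8:tok, 11:tok, 12:tok edges: (1,5,in); (3,4,in); (3,5,in); (4,1,out); (6,0,on); (8,0,on); (11,3,on); (12,1,on)
step 2: rule r1; match: 0->4, 1->3, 2->1, 3->11; deleted nodes 11; deleted edges (11,3,on); added nodes 13; added edges (13,1,on); result: nodes: 0:P, 1:P, 3:P, 4:t1, 5:t2, 6:tok, 8:tok, 12:tok, 13:tok edges: (1,5,in); (3,4,in); (3,5,in); (4,1,out); (6,0,on); (8,0,on); (12,1,on); (13,1,on)
final:
nodes: 0:P, 1:P, 3:P, 4:t1, 5:t2, 6:tok, 8:tok, 12:tok, 13:tok
edges: (1,5,in); (3,4,in); (3,5,in); (4,1,out); (6,0,on); (8,0,on); (12,1,on); (13,1,on)


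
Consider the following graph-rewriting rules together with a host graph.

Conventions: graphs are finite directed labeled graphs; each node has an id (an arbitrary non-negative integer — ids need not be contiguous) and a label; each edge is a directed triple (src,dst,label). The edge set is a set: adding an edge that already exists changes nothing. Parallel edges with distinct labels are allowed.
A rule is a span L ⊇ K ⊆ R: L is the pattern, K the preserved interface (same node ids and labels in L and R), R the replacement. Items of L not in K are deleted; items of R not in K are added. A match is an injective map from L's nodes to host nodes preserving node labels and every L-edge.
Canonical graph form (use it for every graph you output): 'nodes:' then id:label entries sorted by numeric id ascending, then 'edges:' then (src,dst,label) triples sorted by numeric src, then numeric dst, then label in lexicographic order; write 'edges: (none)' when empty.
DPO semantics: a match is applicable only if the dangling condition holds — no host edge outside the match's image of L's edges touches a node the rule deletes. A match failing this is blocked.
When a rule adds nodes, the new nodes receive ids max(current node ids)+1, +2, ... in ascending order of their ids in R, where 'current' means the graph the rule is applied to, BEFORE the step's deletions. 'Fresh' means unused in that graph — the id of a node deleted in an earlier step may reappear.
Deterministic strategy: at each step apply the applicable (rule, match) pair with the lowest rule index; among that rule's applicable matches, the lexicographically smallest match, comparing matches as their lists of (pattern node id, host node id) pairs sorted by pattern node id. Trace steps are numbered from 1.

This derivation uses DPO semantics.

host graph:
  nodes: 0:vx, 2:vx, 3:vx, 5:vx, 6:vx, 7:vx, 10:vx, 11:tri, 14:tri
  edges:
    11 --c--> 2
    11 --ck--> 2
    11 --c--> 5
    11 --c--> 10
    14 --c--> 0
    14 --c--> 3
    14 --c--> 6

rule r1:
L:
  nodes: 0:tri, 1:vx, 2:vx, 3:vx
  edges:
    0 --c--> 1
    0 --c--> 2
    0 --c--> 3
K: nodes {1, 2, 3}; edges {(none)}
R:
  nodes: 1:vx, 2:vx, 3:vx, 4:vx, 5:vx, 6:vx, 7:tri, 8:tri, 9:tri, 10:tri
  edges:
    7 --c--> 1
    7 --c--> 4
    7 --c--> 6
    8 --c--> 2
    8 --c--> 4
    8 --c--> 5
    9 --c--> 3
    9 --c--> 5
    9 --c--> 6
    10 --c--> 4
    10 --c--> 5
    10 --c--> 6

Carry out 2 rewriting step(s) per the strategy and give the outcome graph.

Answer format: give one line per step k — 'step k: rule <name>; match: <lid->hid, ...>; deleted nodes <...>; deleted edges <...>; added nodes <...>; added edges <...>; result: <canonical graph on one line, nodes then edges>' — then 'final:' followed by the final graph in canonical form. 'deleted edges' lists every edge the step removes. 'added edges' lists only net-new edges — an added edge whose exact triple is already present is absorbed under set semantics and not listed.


step 1: rule r1; match: 0->14, 1->0, 2->3, 3->6; deleted nodes 14; deleted edges (14,0,c); (14,3,c); (14,6,c); added nodes 15, 16, 17, 18, 19, 20, 21; added edges (18,0,c); (18,15,c); (18,17,c); (19,3,c); (19,15,c); (19,16,c); (20,6,c); (20,16,c); (20,17,c); (21,15,c); (21,16,c); (21,17,c); result: nodes: 0:vx, 2:vx, 3:vx, 5:vx, 6:vx, 7:vx, 10:vx, 11:tri, 15:vx, 16:vx, 17:vx, 18:tri, 19:tri, 20:tri, 21:tri edges: (11,2,c); (11,2,ck); (11,5,c); (11,10,c); (18,0,c); (18,15,c); (18,17,c); (19,3,c); (19,15,c); (19,16,c); (20,6,c); (20,16,c); (20,17,c); (21,15,c); (21,16,c); (21,17,c)
step 2: rule r1; match: 0->18, 1->0, 2->15, 3->17; deleted nodes 18; deleted edges (18,0,c); (18,15,c); (18,17,c); added nodes 22, 23, 24, 25, 26, 27, 28; added edges (25,0,c); (25,22,c); (25,24,c); (26,15,c); (26,22,c); (26,23,c); (27,17,c); (27,23,c); (27,24,c); (28,22,c); (28,23,c); (28,24,c); result: nodes: 0:vx, 2:vx, 3:vx, 5:vx, 6:vx, 7:vx, 10:vx, 11:tri, 15:vx, 16:vx, 17:vx, 19:tri, 20:tri, 21:tri, 22:vx, 23:vx, 24:vx, 25:tri, 26:tri, 27:tri, 28:tri edges: (11,2,c); (11,2,ck); (11,5,c); (11,10,c); (19,3,c); (19,15,c); (19,16,c); (20,6,c); (20,16,c); (20,17,c); (21,15,c); (21,16,c); (21,17,c); (25,0,c); (25,22,c); (25,24,c); (26,15,c); (26,22,c); (26,23,c); (27,17,c); (27,23,c); (27,24,c); (28,22,c); (28,23,c); (28,24,c)
final:
nodes: 0:vx, 2:vx, 3:vx, 5:vx, 6:vx, 7:vx, 10:vx, 11:tri, 15:vx, 16:vx, 17:vx, 19:tri, 20:tri, 21:tri, 22:vx, 23:vx, 24:vx, 25:tri, 26:tri, 27:tri, 28:tri
edges: (11,2,c); (11,2,ck); (11,5,c); (11,10,c); (19,3,c); (19,15,c); (19,16,c); (20,6,c); (20,16,c); (20,17,c); (21,15,c); (21,16,c); (21,17,c); (25,0,c); (25,22,c); (25,24,c); (26,15,c); (26,22,c); (26,23,c); (27,17,c); (27,23,c); (27,24,c); (28,22,c); (28,23,c); (28,24,c)


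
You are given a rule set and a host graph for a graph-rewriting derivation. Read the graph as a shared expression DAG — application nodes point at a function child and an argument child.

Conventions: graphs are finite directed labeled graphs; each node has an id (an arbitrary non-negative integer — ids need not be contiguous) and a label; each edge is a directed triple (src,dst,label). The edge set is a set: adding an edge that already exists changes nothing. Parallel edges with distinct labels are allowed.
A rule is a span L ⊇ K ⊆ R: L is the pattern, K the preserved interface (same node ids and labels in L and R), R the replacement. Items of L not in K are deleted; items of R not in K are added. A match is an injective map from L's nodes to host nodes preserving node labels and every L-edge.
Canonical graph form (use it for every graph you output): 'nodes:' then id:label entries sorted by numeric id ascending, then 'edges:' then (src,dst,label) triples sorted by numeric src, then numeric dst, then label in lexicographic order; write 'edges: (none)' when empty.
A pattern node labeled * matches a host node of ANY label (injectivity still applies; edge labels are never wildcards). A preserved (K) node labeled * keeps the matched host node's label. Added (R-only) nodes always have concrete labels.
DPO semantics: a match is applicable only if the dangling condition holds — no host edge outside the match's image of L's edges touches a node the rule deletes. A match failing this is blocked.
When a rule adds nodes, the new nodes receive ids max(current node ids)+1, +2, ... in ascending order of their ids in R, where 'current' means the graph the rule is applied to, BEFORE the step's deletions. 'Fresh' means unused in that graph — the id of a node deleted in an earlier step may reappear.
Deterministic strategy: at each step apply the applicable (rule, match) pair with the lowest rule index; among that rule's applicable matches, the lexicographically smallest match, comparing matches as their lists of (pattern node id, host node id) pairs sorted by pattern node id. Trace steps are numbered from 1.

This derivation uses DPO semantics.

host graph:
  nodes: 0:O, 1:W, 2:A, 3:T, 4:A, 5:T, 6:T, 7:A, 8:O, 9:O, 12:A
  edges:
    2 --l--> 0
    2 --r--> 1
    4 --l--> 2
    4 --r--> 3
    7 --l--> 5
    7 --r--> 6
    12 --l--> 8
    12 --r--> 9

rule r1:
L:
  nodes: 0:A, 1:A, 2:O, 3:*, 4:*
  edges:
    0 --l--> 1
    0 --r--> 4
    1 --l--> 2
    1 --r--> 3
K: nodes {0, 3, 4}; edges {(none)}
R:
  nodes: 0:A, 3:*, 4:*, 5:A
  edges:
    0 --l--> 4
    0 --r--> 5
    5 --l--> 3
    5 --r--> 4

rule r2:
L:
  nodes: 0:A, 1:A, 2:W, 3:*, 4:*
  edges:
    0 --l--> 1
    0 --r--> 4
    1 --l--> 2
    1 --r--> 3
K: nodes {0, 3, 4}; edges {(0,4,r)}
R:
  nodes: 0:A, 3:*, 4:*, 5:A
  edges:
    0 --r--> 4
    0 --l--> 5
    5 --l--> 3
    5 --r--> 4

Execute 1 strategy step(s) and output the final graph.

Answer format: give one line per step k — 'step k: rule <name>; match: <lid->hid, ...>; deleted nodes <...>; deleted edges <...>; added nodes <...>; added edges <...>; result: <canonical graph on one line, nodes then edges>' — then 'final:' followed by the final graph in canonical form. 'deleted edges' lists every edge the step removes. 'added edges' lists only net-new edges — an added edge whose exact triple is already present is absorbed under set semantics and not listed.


step 1: rule r1; match: 0->4, 1->2, 2->0, 3->1, 4->3; deleted nodes 0, 2; deleted edges (2,0,l); (2,1,r); (4,2,l); (4,3,r); added nodes 13; added edges (4,3,l); (4,13,r); (13,1,l); (13,3,r); result: nodes: 1:W, 3:T, 4:A, 5:T, 6:T, 7:A, 8:O, 9:O, 12:A, 13:A edges: (4,3,l); (4,13,r); (7,5,l); (7,6,r); (12,8,l); (12,9,r); (13,1,l); (13,3,r)
final:
nodes: 1:W, 3:T, 4:A, 5:T, 6:T, 7:A, 8:O, 9:O, 12:A, 13:A
edges: (4,3,l); (4,13,r); (7,5,l); (7,6,r); (12,8,l); (12,9,r); (13,1,l); (13,3,r)
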